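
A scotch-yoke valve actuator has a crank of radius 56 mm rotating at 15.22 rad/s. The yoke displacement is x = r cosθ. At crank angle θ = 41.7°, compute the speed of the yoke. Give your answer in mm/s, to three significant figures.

567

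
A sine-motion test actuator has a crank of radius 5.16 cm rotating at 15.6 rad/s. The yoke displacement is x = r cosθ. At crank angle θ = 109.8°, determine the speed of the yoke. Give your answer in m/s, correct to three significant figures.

0.757

ω = 15.6 rad/s
x = r cosθ ⇒ ẋ = −rω sinθ.
|v| = rω|sinθ| = 0.0516·15.6·|sin 109.8°| = 0.75737 m/s.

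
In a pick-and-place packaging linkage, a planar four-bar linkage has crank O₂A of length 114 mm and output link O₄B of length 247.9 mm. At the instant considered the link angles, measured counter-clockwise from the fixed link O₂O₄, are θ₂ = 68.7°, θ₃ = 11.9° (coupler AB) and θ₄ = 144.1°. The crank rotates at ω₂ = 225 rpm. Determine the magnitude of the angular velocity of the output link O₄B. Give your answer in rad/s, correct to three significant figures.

ω₂ = 23.56 rad/s (from 225 rpm).
Differentiating the loop-closure r₂e^{iθ₂}+r₃e^{iθ₃}=r₁+r₄e^{iθ₄} gives r₂ω₂e^{iθ₂}+r₃ω₃e^{iθ₃}=r₄ω₄e^{iθ₄}.
Eliminating the other unknown: ω₄ = r₂ω₂ sin(θ₂−θ₃) / [r₄ sin(θ₄−θ₃)].
Numerator sine = +0.83676; denominator sine = +0.74080.
Result = 0.114·23.56·(+0.83676) / (0.2479·(+0.74080)) = +12.239 rad/s; magnitude 12.239 rad/s.

12.2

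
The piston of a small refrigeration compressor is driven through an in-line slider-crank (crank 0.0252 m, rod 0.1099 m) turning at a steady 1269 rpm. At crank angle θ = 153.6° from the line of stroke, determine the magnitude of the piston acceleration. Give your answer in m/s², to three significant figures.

ω = 2π·1269/60 = 132.9 rad/s
x(θ) = r cosθ + √(L² − r² sin²θ); with ω constant, a = ω²·d²x/dθ².
d²x/dθ² = −r cosθ − r²(cos2θ)/√u − r⁴ sin²2θ/(4u^{3/2}),  u = L² − r² sin²θ = 0.0119525 m².
Substituting r = 0.0252 m, L = 0.1099 m, θ = 153.6°: d²x/dθ² = +0.019011 m.
a = ω²·d²x/dθ² = (132.9)²·(+0.019011) = +335.73 m/s²;  |a| = 335.73 m/s².

336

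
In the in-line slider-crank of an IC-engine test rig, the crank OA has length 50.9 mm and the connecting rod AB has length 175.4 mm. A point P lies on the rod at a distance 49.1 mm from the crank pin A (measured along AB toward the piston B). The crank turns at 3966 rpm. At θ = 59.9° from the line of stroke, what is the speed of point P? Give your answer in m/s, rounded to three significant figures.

ω = 415.3 rad/s.  Crank-pin speed |V_A| = rω = 21.14 m/s, perpendicular to OA.
Rod angle: sinφ = −(r/L) sinθ ⇒ φ = -14.540°; ω_rod = −rω cosθ/√(L²−r²sin²θ) = -62.444 rad/s.
V_P = V_A + ω_rod × AP, with AP = 0.0491 m along the rod.
Components: V_Px = −rω sinθ − a·ω_rod·sinφ = -19.059 m/s;  V_Py = rω cosθ + a·ω_rod·cosφ = +7.634 m/s.
|V_P| = √(V_Px² + V_Py²) = 20.531 m/s.

20.5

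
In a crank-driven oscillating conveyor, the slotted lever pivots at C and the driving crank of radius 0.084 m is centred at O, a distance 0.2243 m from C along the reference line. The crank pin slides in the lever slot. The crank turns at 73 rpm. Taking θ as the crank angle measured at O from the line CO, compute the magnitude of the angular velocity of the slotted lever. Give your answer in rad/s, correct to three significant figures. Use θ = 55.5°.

1.72

ω = 7.645 rad/s (from 73 rpm).
Crank pin A relative to C: A = (d + r cosθ, r sinθ); lever angle φ = atan2(r sinθ, d + r cosθ).
Differentiating tanφ: φ̇ = rω(d cosθ + r)/(d² + r² + 2dr cosθ).
d² + r² + 2dr cosθ = |CA|² = 0.07871 m²;  d cosθ + r = +0.21104 m.
|ω_lever| = |0.084·7.645·+0.21104| / 0.07871 = 1.7218 rad/s.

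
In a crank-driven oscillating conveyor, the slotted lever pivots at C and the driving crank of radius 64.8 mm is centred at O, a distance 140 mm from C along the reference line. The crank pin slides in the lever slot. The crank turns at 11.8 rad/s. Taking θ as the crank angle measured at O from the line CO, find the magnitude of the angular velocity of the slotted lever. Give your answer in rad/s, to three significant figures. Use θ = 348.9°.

3.72

ω = 11.8 rad/s
Crank pin A relative to C: A = (d + r cosθ, r sinθ); lever angle φ = atan2(r sinθ, d + r cosθ).
Differentiating tanφ: φ̇ = rω(d cosθ + r)/(d² + r² + 2dr cosθ).
d² + r² + 2dr cosθ = |CA|² = 0.0416036 m²;  d cosθ + r = +0.20218 m.
|ω_lever| = |0.0648·11.8·+0.20218| / 0.0416036 = 3.7159 rad/s.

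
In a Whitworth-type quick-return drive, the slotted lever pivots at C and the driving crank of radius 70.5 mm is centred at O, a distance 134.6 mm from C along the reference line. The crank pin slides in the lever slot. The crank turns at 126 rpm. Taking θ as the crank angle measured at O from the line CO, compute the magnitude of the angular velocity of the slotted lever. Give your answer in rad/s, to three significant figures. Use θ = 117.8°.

0.505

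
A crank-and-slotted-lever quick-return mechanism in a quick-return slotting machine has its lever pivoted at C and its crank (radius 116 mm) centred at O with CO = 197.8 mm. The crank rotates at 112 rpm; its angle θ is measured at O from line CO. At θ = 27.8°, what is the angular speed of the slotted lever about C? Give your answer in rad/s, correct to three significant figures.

4.25

ω = 11.73 rad/s (from 112 rpm).
Crank pin A relative to C: A = (d + r cosθ, r sinθ); lever angle φ = atan2(r sinθ, d + r cosθ).
Differentiating tanφ: φ̇ = rω(d cosθ + r)/(d² + r² + 2dr cosθ).
d² + r² + 2dr cosθ = |CA|² = 0.0931739 m²;  d cosθ + r = +0.29097 m.
|ω_lever| = |0.116·11.73·+0.29097| / 0.0931739 = 4.2487 rad/s.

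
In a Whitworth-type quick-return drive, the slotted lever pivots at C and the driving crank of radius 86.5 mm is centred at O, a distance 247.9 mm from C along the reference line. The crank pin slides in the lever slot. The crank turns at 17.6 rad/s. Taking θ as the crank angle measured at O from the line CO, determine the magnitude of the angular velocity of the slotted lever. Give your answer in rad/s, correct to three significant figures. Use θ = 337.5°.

4.42

ω = 17.6 rad/s
Crank pin A relative to C: A = (d + r cosθ, r sinθ); lever angle φ = atan2(r sinθ, d + r cosθ).
Differentiating tanφ: φ̇ = rω(d cosθ + r)/(d² + r² + 2dr cosθ).
d² + r² + 2dr cosθ = |CA|² = 0.108559 m²;  d cosθ + r = +0.31553 m.
|ω_lever| = |0.0865·17.6·+0.31553| / 0.108559 = 4.4249 rad/s.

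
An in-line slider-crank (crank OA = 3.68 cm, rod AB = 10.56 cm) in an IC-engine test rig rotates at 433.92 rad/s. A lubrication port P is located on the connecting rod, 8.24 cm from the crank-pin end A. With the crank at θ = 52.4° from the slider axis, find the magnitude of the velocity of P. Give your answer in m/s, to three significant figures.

ω = 433.9 rad/s.  Crank-pin speed |V_A| = rω = 15.968 m/s, perpendicular to OA.
Rod angle: sinφ = −(r/L) sinθ ⇒ φ = -16.028°; ω_rod = −rω cosθ/√(L²−r²sin²θ) = -95.994 rad/s.
V_P = V_A + ω_rod × AP, with AP = 0.0824 m along the rod.
Components: V_Px = −rω sinθ − a·ω_rod·sinφ = -14.835 m/s;  V_Py = rω cosθ + a·ω_rod·cosφ = +2.1405 m/s.
|V_P| = √(V_Px² + V_Py²) = 14.989 m/s.

15.0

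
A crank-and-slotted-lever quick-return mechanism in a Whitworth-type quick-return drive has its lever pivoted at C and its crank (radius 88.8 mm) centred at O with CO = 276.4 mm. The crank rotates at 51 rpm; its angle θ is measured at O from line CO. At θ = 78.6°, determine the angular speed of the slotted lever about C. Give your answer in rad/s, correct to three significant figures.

ω = 5.341 rad/s (from 51 rpm).
Crank pin A relative to C: A = (d + r cosθ, r sinθ); lever angle φ = atan2(r sinθ, d + r cosθ).
Differentiating tanφ: φ̇ = rω(d cosθ + r)/(d² + r² + 2dr cosθ).
d² + r² + 2dr cosθ = |CA|² = 0.0939851 m²;  d cosθ + r = +0.14343 m.
|ω_lever| = |0.0888·5.341·+0.14343| / 0.0939851 = 0.72377 rad/s.

0.724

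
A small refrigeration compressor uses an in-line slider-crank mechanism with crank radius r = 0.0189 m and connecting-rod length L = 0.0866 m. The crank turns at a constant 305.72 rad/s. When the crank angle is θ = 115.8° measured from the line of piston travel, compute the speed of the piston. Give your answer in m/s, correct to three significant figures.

4.70

ω = 305.7 rad/s
For an in-line slider-crank, x = r cosθ + √(L² − r² sin²θ), so v = −rω sinθ·[1 + r cosθ/√(L² − r² sin²θ)].
With r = 0.0189 m, L = 0.0866 m, θ = 115.8°: √(L² − r² sin²θ) = 0.084912 m.
v = −0.0189·305.7·0.90032·[1 + 0.0189·-0.43523/0.084912] = -4.6982 m/s.
|v| = 4.6982 m/s.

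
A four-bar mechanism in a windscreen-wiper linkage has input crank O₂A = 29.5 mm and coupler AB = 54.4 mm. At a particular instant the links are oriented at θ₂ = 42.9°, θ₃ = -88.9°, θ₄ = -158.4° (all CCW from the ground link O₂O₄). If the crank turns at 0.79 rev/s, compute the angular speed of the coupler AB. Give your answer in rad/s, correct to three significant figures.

ω₂ = 4.964 rad/s (from 0.79 rev/s).
Differentiating the loop-closure r₂e^{iθ₂}+r₃e^{iθ₃}=r₁+r₄e^{iθ₄} gives r₂ω₂e^{iθ₂}+r₃ω₃e^{iθ₃}=r₄ω₄e^{iθ₄}.
Eliminating the other unknown: ω₃ = r₂ω₂ sin(θ₄−θ₂) / [r₃ sin(θ₃−θ₄)].
Numerator sine = +0.36325; denominator sine = +0.93667.
Result = 0.0295·4.964·(+0.36325) / (0.0544·(+0.93667)) = +1.0439 rad/s; magnitude 1.0439 rad/s.

1.04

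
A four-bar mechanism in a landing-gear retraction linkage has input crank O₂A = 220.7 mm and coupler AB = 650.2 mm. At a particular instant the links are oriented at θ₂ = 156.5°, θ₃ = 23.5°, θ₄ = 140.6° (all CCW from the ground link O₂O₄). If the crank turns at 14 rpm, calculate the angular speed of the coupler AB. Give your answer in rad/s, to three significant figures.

0.153

ω₂ = 1.466 rad/s (from 14 rpm).
Differentiating the loop-closure r₂e^{iθ₂}+r₃e^{iθ₃}=r₁+r₄e^{iθ₄} gives r₂ω₂e^{iθ₂}+r₃ω₃e^{iθ₃}=r₄ω₄e^{iθ₄}.
Eliminating the other unknown: ω₃ = r₂ω₂ sin(θ₄−θ₂) / [r₃ sin(θ₃−θ₄)].
Numerator sine = -0.27396; denominator sine = -0.89021.
Result = 0.2207·1.466·(-0.27396) / (0.6502·(-0.89021)) = +0.15315 rad/s; magnitude 0.15315 rad/s.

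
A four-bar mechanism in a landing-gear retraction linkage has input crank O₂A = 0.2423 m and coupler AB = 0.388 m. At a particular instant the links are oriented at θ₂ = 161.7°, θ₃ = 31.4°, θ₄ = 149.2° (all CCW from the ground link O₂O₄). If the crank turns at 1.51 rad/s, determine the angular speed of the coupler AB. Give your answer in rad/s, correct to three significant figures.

0.231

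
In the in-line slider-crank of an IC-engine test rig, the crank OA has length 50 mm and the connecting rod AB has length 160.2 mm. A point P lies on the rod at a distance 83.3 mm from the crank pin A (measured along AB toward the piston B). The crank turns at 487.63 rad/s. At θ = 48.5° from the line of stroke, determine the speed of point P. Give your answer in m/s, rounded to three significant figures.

21.7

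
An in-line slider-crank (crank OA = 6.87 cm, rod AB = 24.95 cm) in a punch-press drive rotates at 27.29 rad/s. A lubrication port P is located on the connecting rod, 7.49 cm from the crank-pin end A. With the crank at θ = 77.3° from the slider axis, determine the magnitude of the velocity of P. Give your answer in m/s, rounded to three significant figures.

1.89

ω = 27.29 rad/s.  Crank-pin speed |V_A| = rω = 1.8748 m/s, perpendicular to OA.
Rod angle: sinφ = −(r/L) sinθ ⇒ φ = -15.582°; ω_rod = −rω cosθ/√(L²−r²sin²θ) = -1.715 rad/s.
V_P = V_A + ω_rod × AP, with AP = 0.0749 m along the rod.
Components: V_Px = −rω sinθ − a·ω_rod·sinφ = -1.8635 m/s;  V_Py = rω cosθ + a·ω_rod·cosφ = +0.28844 m/s.
|V_P| = √(V_Px² + V_Py²) = 1.8857 m/s.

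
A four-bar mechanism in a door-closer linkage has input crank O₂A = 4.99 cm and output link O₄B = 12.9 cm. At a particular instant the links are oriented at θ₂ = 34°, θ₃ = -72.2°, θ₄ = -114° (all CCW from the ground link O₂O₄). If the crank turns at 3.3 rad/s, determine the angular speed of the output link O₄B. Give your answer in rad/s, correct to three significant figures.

ω₂ = 3.3 rad/s
Differentiating the loop-closure r₂e^{iθ₂}+r₃e^{iθ₃}=r₁+r₄e^{iθ₄} gives r₂ω₂e^{iθ₂}+r₃ω₃e^{iθ₃}=r₄ω₄e^{iθ₄}.
Eliminating the other unknown: ω₄ = r₂ω₂ sin(θ₂−θ₃) / [r₄ sin(θ₄−θ₃)].
Numerator sine = +0.96029; denominator sine = -0.66653.
Result = 0.0499·3.3·(+0.96029) / (0.129·(-0.66653)) = -1.8391 rad/s; magnitude 1.8391 rad/s.

1.84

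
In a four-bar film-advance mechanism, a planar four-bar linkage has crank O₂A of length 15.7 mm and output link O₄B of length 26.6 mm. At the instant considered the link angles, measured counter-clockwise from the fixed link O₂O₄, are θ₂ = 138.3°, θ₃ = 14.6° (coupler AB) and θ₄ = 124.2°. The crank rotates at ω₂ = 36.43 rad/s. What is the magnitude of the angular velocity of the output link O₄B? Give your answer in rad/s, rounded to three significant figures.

19.0

ω₂ = 36.43 rad/s
Differentiating the loop-closure r₂e^{iθ₂}+r₃e^{iθ₃}=r₁+r₄e^{iθ₄} gives r₂ω₂e^{iθ₂}+r₃ω₃e^{iθ₃}=r₄ω₄e^{iθ₄}.
Eliminating the other unknown: ω₄ = r₂ω₂ sin(θ₂−θ₃) / [r₄ sin(θ₄−θ₃)].
Numerator sine = +0.83195; denominator sine = +0.94206.
Result = 0.0157·36.43·(+0.83195) / (0.0266·(+0.94206)) = +18.989 rad/s; magnitude 18.989 rad/s.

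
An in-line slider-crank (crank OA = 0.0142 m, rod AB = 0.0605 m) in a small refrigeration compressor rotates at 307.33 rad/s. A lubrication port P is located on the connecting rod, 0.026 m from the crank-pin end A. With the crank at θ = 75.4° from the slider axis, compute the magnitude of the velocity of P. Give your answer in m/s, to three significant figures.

4.38

ω = 307.3 rad/s.  Crank-pin speed |V_A| = rω = 4.3641 m/s, perpendicular to OA.
Rod angle: sinφ = −(r/L) sinθ ⇒ φ = -13.128°; ω_rod = −rω cosθ/√(L²−r²sin²θ) = -18.671 rad/s.
V_P = V_A + ω_rod × AP, with AP = 0.026 m along the rod.
Components: V_Px = −rω sinθ − a·ω_rod·sinφ = -4.3334 m/s;  V_Py = rω cosθ + a·ω_rod·cosφ = +0.6273 m/s.
|V_P| = √(V_Px² + V_Py²) = 4.3786 m/s.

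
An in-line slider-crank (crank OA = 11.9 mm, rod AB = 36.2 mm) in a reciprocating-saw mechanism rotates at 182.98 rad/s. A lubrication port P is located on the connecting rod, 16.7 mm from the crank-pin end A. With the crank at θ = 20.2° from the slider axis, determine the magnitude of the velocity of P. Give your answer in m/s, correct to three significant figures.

1.40

ω = 183 rad/s.  Crank-pin speed |V_A| = rω = 2.1775 m/s, perpendicular to OA.
Rod angle: sinφ = −(r/L) sinθ ⇒ φ = -6.518°; ω_rod = −rω cosθ/√(L²−r²sin²θ) = -56.818 rad/s.
V_P = V_A + ω_rod × AP, with AP = 0.0167 m along the rod.
Components: V_Px = −rω sinθ − a·ω_rod·sinφ = -0.85958 m/s;  V_Py = rω cosθ + a·ω_rod·cosφ = +1.1008 m/s.
|V_P| = √(V_Px² + V_Py²) = 1.3967 m/s.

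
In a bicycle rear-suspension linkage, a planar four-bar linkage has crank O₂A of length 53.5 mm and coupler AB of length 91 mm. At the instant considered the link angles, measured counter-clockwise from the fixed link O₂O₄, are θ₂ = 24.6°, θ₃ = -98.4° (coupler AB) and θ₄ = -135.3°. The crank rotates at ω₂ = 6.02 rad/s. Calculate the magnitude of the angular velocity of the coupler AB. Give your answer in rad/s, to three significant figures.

ω₂ = 6.02 rad/s
Differentiating the loop-closure r₂e^{iθ₂}+r₃e^{iθ₃}=r₁+r₄e^{iθ₄} gives r₂ω₂e^{iθ₂}+r₃ω₃e^{iθ₃}=r₄ω₄e^{iθ₄}.
Eliminating the other unknown: ω₃ = r₂ω₂ sin(θ₄−θ₂) / [r₃ sin(θ₃−θ₄)].
Numerator sine = -0.34366; denominator sine = +0.60042.
Result = 0.0535·6.02·(-0.34366) / (0.091·(+0.60042)) = -2.0257 rad/s; magnitude 2.0257 rad/s.

2.03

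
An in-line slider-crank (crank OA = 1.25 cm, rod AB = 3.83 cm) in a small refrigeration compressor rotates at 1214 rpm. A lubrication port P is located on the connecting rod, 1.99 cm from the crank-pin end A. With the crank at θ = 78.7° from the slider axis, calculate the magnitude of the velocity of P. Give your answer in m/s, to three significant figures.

ω = 127.1 rad/s.  Crank-pin speed |V_A| = rω = 1.5891 m/s, perpendicular to OA.
Rod angle: sinφ = −(r/L) sinθ ⇒ φ = -18.666°; ω_rod = −rω cosθ/√(L²−r²sin²θ) = -8.5814 rad/s.
V_P = V_A + ω_rod × AP, with AP = 0.0199 m along the rod.
Components: V_Px = −rω sinθ − a·ω_rod·sinφ = -1.613 m/s;  V_Py = rω cosθ + a·ω_rod·cosφ = +0.14959 m/s.
|V_P| = √(V_Px² + V_Py²) = 1.6199 m/s.

1.62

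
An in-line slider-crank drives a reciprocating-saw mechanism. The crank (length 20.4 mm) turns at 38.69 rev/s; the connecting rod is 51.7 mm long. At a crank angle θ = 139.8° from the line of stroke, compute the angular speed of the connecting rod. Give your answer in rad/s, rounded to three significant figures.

ω = 243.1 rad/s (converted from 38.69 rev/s).
The rod makes angle φ with the slider axis where L sinφ = r sinθ; differentiating, L cosφ·φ̇ = r ω cosθ.
L cosφ = √(L² − r² sin²θ) = 0.049995 m.
|ω_rod| = r ω |cosθ| / √(L² − r² sin²θ) = 0.0204·243.1·0.76380/0.049995 = 75.763 rad/s.

75.8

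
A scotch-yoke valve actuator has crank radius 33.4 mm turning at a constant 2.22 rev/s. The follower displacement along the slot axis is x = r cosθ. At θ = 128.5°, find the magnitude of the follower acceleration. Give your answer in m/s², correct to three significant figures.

4.05

ω = 13.95 rad/s (from 2.22 rev/s).
x = r cosθ ⇒ ẍ = −rω² cosθ (ω constant).
|a| = rω²|cosθ| = 0.0334·(13.95)²·|cos 128.5°| = 4.0454 m/s².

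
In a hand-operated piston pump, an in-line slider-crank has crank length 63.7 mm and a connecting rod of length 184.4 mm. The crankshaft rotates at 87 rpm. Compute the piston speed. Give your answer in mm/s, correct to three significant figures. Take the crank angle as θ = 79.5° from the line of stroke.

ω = 2π·87/60 = 9.111 rad/s
For an in-line slider-crank, x = r cosθ + √(L² − r² sin²θ), so v = −rω sinθ·[1 + r cosθ/√(L² − r² sin²θ)].
With r = 0.0637 m, L = 0.1844 m, θ = 79.5°: √(L² − r² sin²θ) = 0.17344 m.
v = −0.0637·9.111·0.98325·[1 + 0.0637·0.18224/0.17344] = -0.60882 m/s.
|v| = 0.60882 m/s = 608.82 mm/s.

609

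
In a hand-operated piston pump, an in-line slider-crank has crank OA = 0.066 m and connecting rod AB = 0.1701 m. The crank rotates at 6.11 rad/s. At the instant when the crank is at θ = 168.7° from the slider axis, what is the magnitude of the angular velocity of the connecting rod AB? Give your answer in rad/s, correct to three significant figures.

2.33

ω = 6.11 rad/s
The rod makes angle φ with the slider axis where L sinφ = r sinθ; differentiating, L cosφ·φ̇ = r ω cosθ.
L cosφ = √(L² − r² sin²θ) = 0.16961 m.
|ω_rod| = r ω |cosθ| / √(L² − r² sin²θ) = 0.066·6.11·0.98061/0.16961 = 2.3315 rad/s.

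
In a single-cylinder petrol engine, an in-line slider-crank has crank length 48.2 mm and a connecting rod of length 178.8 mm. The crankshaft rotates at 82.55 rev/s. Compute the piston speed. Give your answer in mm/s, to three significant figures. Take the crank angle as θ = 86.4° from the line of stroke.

ω = 2π·82.5 = 518.7 rad/s
For an in-line slider-crank, x = r cosθ + √(L² − r² sin²θ), so v = −rω sinθ·[1 + r cosθ/√(L² − r² sin²θ)].
With r = 0.0482 m, L = 0.1788 m, θ = 86.4°: √(L² − r² sin²θ) = 0.17221 m.
v = −0.0482·518.7·0.99803·[1 + 0.0482·0.06279/0.17221] = -25.389 m/s.
|v| = 25.389 m/s = 25389 mm/s.

25400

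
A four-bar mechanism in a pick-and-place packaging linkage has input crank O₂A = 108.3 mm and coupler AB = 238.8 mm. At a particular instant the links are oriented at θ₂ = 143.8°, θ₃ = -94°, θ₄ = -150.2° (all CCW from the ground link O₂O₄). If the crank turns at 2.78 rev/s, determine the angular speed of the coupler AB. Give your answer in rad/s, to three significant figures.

8.71

ω₂ = 17.47 rad/s (from 2.78 rev/s).
Differentiating the loop-closure r₂e^{iθ₂}+r₃e^{iθ₃}=r₁+r₄e^{iθ₄} gives r₂ω₂e^{iθ₂}+r₃ω₃e^{iθ₃}=r₄ω₄e^{iθ₄}.
Eliminating the other unknown: ω₃ = r₂ω₂ sin(θ₄−θ₂) / [r₃ sin(θ₃−θ₄)].
Numerator sine = +0.91355; denominator sine = +0.83098.
Result = 0.1083·17.47·(+0.91355) / (0.2388·(+0.83098)) = +8.7088 rad/s; magnitude 8.7088 rad/s.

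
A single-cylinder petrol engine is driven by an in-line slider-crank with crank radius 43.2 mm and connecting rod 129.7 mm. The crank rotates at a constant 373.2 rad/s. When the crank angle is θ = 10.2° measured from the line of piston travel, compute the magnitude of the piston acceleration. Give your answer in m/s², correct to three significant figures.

ω = 373.2 rad/s
x(θ) = r cosθ + √(L² − r² sin²θ); with ω constant, a = ω²·d²x/dθ².
d²x/dθ² = −r cosθ − r²(cos2θ)/√u − r⁴ sin²2θ/(4u^{3/2}),  u = L² − r² sin²θ = 0.0167636 m².
Substituting r = 0.0432 m, L = 0.1297 m, θ = 10.2°: d²x/dθ² = -0.056076 m.
a = ω²·d²x/dθ² = (373.2)²·(-0.056076) = -7810.2 m/s²;  |a| = 7810.2 m/s².

7810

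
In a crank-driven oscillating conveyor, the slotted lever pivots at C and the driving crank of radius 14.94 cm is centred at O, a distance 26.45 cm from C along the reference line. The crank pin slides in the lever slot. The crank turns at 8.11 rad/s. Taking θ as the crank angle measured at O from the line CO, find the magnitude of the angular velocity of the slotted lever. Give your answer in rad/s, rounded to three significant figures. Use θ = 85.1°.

2.10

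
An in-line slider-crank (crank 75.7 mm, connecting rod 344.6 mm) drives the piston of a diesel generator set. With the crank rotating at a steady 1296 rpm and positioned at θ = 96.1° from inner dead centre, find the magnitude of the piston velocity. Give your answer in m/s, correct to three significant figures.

9.97

ω = 2π·1296/60 = 135.7 rad/s
For an in-line slider-crank, x = r cosθ + √(L² − r² sin²θ), so v = −rω sinθ·[1 + r cosθ/√(L² − r² sin²θ)].
With r = 0.0757 m, L = 0.3446 m, θ = 96.1°: √(L² − r² sin²θ) = 0.33628 m.
v = −0.0757·135.7·0.99434·[1 + 0.0757·-0.10626/0.33628] = -9.9712 m/s.
|v| = 9.9712 m/s.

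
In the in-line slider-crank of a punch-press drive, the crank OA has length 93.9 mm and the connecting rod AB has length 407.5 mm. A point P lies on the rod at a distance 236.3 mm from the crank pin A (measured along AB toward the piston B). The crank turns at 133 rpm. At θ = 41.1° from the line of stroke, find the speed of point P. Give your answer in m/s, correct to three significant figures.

1.03

ω = 13.93 rad/s.  Crank-pin speed |V_A| = rω = 1.3078 m/s, perpendicular to OA.
Rod angle: sinφ = −(r/L) sinθ ⇒ φ = -8.713°; ω_rod = −rω cosθ/√(L²−r²sin²θ) = -2.4467 rad/s.
V_P = V_A + ω_rod × AP, with AP = 0.2363 m along the rod.
Components: V_Px = −rω sinθ − a·ω_rod·sinφ = -0.9473 m/s;  V_Py = rω cosθ + a·ω_rod·cosφ = +0.41404 m/s.
|V_P| = √(V_Px² + V_Py²) = 1.0338 m/s.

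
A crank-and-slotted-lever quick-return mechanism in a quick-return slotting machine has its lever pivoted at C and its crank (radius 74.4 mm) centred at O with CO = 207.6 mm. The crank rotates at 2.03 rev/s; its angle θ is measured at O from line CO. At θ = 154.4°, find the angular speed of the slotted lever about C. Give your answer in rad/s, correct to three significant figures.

5.15

ω = 12.75 rad/s (from 2.03 rev/s).
Crank pin A relative to C: A = (d + r cosθ, r sinθ); lever angle φ = atan2(r sinθ, d + r cosθ).
Differentiating tanφ: φ̇ = rω(d cosθ + r)/(d² + r² + 2dr cosθ).
d² + r² + 2dr cosθ = |CA|² = 0.0207747 m²;  d cosθ + r = -0.11282 m.
|ω_lever| = |0.0744·12.75·-0.11282| / 0.0207747 = 5.1535 rad/s.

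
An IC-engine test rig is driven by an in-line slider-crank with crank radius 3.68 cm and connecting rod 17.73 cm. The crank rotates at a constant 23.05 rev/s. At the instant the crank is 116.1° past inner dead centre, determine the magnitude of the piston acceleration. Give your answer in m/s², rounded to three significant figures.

ω = 2π·23.1 = 144.8 rad/s
x(θ) = r cosθ + √(L² − r² sin²θ); with ω constant, a = ω²·d²x/dθ².
d²x/dθ² = −r cosθ − r²(cos2θ)/√u − r⁴ sin²2θ/(4u^{3/2}),  u = L² − r² sin²θ = 0.0303432 m².
Substituting r = 0.0368 m, L = 0.1773 m, θ = 116.1°: d²x/dθ² = +0.020901 m.
a = ω²·d²x/dθ² = (144.8)²·(+0.020901) = +438.39 m/s²;  |a| = 438.39 m/s².

438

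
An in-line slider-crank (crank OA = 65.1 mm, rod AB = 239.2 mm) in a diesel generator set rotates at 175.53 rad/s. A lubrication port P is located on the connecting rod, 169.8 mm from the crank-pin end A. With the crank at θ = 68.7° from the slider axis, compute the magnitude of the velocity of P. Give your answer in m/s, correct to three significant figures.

11.5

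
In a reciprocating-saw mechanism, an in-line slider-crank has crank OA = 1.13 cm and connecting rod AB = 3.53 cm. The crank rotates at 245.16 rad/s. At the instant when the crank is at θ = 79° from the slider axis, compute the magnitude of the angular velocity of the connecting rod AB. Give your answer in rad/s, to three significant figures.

ω = 245.2 rad/s
The rod makes angle φ with the slider axis where L sinφ = r sinθ; differentiating, L cosφ·φ̇ = r ω cosθ.
L cosφ = √(L² − r² sin²θ) = 0.033512 m.
|ω_rod| = r ω |cosθ| / √(L² − r² sin²θ) = 0.0113·245.2·0.19081/0.033512 = 15.773 rad/s.

15.8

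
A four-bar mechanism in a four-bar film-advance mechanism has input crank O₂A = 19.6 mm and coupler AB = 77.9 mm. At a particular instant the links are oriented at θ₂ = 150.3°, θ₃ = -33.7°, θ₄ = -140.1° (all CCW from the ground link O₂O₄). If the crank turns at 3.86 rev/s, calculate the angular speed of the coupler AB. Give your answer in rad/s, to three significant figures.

5.96

ω₂ = 24.25 rad/s (from 3.86 rev/s).
Differentiating the loop-closure r₂e^{iθ₂}+r₃e^{iθ₃}=r₁+r₄e^{iθ₄} gives r₂ω₂e^{iθ₂}+r₃ω₃e^{iθ₃}=r₄ω₄e^{iθ₄}.
Eliminating the other unknown: ω₃ = r₂ω₂ sin(θ₄−θ₂) / [r₃ sin(θ₃−θ₄)].
Numerator sine = +0.93728; denominator sine = +0.95931.
Result = 0.0196·24.25·(+0.93728) / (0.0779·(+0.95931)) = +5.962 rad/s; magnitude 5.962 rad/s.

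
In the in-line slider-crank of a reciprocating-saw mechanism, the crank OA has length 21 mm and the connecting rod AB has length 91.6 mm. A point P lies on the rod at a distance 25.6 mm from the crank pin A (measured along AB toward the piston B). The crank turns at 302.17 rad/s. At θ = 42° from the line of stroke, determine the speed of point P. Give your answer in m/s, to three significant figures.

5.60

ω = 302.2 rad/s.  Crank-pin speed |V_A| = rω = 6.3456 m/s, perpendicular to OA.
Rod angle: sinφ = −(r/L) sinθ ⇒ φ = -8.824°; ω_rod = −rω cosθ/√(L²−r²sin²θ) = -52.098 rad/s.
V_P = V_A + ω_rod × AP, with AP = 0.0256 m along the rod.
Components: V_Px = −rω sinθ − a·ω_rod·sinφ = -4.4506 m/s;  V_Py = rω cosθ + a·ω_rod·cosφ = +3.3978 m/s.
|V_P| = √(V_Px² + V_Py²) = 5.5993 m/s.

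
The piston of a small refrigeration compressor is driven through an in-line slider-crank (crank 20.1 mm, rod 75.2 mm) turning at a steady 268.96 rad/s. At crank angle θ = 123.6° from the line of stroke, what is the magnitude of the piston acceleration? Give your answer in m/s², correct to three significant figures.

953

ω = 269 rad/s
x(θ) = r cosθ + √(L² − r² sin²θ); with ω constant, a = ω²·d²x/dθ².
d²x/dθ² = −r cosθ − r²(cos2θ)/√u − r⁴ sin²2θ/(4u^{3/2}),  u = L² − r² sin²θ = 0.00537475 m².
Substituting r = 0.0201 m, L = 0.0752 m, θ = 123.6°: d²x/dθ² = +0.013171 m.
a = ω²·d²x/dθ² = (269)²·(+0.013171) = +952.76 m/s²;  |a| = 952.76 m/s².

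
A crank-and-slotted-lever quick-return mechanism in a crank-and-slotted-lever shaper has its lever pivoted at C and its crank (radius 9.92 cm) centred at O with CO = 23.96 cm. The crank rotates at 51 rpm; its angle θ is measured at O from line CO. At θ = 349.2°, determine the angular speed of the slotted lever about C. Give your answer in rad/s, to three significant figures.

ω = 5.341 rad/s (from 51 rpm).
Crank pin A relative to C: A = (d + r cosθ, r sinθ); lever angle φ = atan2(r sinθ, d + r cosθ).
Differentiating tanφ: φ̇ = rω(d cosθ + r)/(d² + r² + 2dr cosθ).
d² + r² + 2dr cosθ = |CA|² = 0.113943 m²;  d cosθ + r = +0.33456 m.
|ω_lever| = |0.0992·5.341·+0.33456| / 0.113943 = 1.5556 rad/s.

1.56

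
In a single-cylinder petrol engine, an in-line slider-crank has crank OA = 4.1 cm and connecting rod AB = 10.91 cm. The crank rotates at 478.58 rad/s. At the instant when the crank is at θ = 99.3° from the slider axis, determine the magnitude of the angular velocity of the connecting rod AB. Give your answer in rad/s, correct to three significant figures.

31.3

ω = 478.6 rad/s
The rod makes angle φ with the slider axis where L sinφ = r sinθ; differentiating, L cosφ·φ̇ = r ω cosθ.
L cosφ = √(L² − r² sin²θ) = 0.10132 m.
|ω_rod| = r ω |cosθ| / √(L² − r² sin²θ) = 0.041·478.6·0.16160/0.10132 = 31.296 rad/s.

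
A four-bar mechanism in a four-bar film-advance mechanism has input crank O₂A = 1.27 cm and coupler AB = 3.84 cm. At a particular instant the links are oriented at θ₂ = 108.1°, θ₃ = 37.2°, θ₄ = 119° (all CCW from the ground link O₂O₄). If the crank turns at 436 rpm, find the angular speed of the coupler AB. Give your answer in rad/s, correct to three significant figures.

2.88

ω₂ = 45.66 rad/s (from 436 rpm).
Differentiating the loop-closure r₂e^{iθ₂}+r₃e^{iθ₃}=r₁+r₄e^{iθ₄} gives r₂ω₂e^{iθ₂}+r₃ω₃e^{iθ₃}=r₄ω₄e^{iθ₄}.
Eliminating the other unknown: ω₃ = r₂ω₂ sin(θ₄−θ₂) / [r₃ sin(θ₃−θ₄)].
Numerator sine = +0.18910; denominator sine = -0.98978.
Result = 0.0127·45.66·(+0.18910) / (0.0384·(-0.98978)) = -2.8849 rad/s; magnitude 2.8849 rad/s.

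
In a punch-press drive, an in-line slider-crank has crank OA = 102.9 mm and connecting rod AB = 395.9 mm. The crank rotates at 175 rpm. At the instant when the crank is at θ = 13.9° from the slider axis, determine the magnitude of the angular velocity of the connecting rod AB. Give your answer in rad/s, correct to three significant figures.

4.63

ω = 18.33 rad/s (converted from 175 rpm).
The rod makes angle φ with the slider axis where L sinφ = r sinθ; differentiating, L cosφ·φ̇ = r ω cosθ.
L cosφ = √(L² − r² sin²θ) = 0.39513 m.
|ω_rod| = r ω |cosθ| / √(L² − r² sin²θ) = 0.1029·18.33·0.97072/0.39513 = 4.6327 rad/s.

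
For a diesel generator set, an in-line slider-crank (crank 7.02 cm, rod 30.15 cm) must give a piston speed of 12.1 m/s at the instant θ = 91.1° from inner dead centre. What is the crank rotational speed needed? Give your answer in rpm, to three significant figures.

For an in-line slider-crank, |v_piston| = rω|sinθ|·[1 + r cosθ/√(L² − r² sin²θ)].
With r = 0.0702 m, L = 0.3015 m, θ = 91.1°: the bracketed kinematic factor |dx/dθ| = 0.069864 m.
ω = v/|dx/dθ| = 12.1/0.069864 = 173.19 rad/s.
N = 60ω/(2π) = 1653.9 rpm.

1650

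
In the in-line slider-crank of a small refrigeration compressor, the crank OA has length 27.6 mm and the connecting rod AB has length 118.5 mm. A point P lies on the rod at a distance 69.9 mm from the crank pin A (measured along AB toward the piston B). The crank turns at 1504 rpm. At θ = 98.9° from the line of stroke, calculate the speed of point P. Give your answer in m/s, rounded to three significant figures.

4.21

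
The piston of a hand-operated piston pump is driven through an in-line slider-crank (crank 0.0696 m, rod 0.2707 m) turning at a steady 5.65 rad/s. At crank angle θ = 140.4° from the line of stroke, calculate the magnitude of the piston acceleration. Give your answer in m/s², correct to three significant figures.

ω = 5.65 rad/s
x(θ) = r cosθ + √(L² − r² sin²θ); with ω constant, a = ω²·d²x/dθ².
d²x/dθ² = −r cosθ − r²(cos2θ)/√u − r⁴ sin²2θ/(4u^{3/2}),  u = L² − r² sin²θ = 0.0713103 m².
Substituting r = 0.0696 m, L = 0.2707 m, θ = 140.4°: d²x/dθ² = +0.049931 m.
a = ω²·d²x/dθ² = (5.65)²·(+0.049931) = +1.5939 m/s²;  |a| = 1.5939 m/s².

1.59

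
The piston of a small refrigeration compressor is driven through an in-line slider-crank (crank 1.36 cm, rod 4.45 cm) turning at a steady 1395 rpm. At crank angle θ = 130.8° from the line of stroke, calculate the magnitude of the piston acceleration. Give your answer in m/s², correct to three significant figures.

201

ω = 2π·1395/60 = 146.1 rad/s
x(θ) = r cosθ + √(L² − r² sin²θ); with ω constant, a = ω²·d²x/dθ².
d²x/dθ² = −r cosθ − r²(cos2θ)/√u − r⁴ sin²2θ/(4u^{3/2}),  u = L² − r² sin²θ = 0.00187426 m².
Substituting r = 0.0136 m, L = 0.0445 m, θ = 130.8°: d²x/dθ² = +0.0094075 m.
a = ω²·d²x/dθ² = (146.1)²·(+0.0094075) = +200.76 m/s²;  |a| = 200.76 m/s².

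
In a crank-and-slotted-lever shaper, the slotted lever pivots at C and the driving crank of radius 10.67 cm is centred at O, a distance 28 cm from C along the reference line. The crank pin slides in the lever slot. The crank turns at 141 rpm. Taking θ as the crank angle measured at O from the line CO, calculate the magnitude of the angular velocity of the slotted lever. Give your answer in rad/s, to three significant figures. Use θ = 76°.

2.64

ω = 14.77 rad/s (from 141 rpm).
Crank pin A relative to C: A = (d + r cosθ, r sinθ); lever angle φ = atan2(r sinθ, d + r cosθ).
Differentiating tanφ: φ̇ = rω(d cosθ + r)/(d² + r² + 2dr cosθ).
d² + r² + 2dr cosθ = |CA|² = 0.10424 m²;  d cosθ + r = +0.17444 m.
|ω_lever| = |0.1067·14.77·+0.17444| / 0.10424 = 2.6364 rad/s.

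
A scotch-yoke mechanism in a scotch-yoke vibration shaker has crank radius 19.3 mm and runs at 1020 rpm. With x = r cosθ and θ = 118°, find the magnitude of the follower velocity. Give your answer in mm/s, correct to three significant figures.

ω = 106.8 rad/s (from 1020 rpm).
x = r cosθ ⇒ ẋ = −rω sinθ.
|v| = rω|sinθ| = 0.0193·106.8·|sin 118°| = 1.8202 m/s = 1820.2 mm/s.

1820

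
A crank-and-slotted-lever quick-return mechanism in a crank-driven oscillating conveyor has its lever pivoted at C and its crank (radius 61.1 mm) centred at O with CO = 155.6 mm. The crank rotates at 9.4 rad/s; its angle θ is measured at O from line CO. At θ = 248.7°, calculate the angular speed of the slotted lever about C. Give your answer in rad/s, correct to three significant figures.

ω = 9.4 rad/s
Crank pin A relative to C: A = (d + r cosθ, r sinθ); lever angle φ = atan2(r sinθ, d + r cosθ).
Differentiating tanφ: φ̇ = rω(d cosθ + r)/(d² + r² + 2dr cosθ).
d² + r² + 2dr cosθ = |CA|² = 0.0210376 m²;  d cosθ + r = +0.0045781 m.
|ω_lever| = |0.0611·9.4·+0.0045781| / 0.0210376 = 0.12499 rad/s.

0.125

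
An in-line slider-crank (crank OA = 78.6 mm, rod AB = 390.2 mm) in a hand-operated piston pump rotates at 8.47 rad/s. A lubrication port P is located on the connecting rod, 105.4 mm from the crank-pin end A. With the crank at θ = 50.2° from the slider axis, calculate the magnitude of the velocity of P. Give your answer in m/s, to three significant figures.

0.614

ω = 8.47 rad/s.  Crank-pin speed |V_A| = rω = 0.66574 m/s, perpendicular to OA.
Rod angle: sinφ = −(r/L) sinθ ⇒ φ = -8.903°; ω_rod = −rω cosθ/√(L²−r²sin²θ) = -1.1054 rad/s.
V_P = V_A + ω_rod × AP, with AP = 0.1054 m along the rod.
Components: V_Px = −rω sinθ − a·ω_rod·sinφ = -0.52951 m/s;  V_Py = rω cosθ + a·ω_rod·cosφ = +0.31104 m/s.
|V_P| = √(V_Px² + V_Py²) = 0.61411 m/s.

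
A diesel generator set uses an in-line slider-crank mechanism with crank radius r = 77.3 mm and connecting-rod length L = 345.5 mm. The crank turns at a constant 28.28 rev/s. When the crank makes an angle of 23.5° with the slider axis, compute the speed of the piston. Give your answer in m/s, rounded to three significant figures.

ω = 2π·28.3 = 177.7 rad/s
For an in-line slider-crank, x = r cosθ + √(L² − r² sin²θ), so v = −rω sinθ·[1 + r cosθ/√(L² − r² sin²θ)].
With r = 0.0773 m, L = 0.3455 m, θ = 23.5°: √(L² − r² sin²θ) = 0.34412 m.
v = −0.0773·177.7·0.39875·[1 + 0.0773·0.91706/0.34412] = -6.6052 m/s.
|v| = 6.6052 m/s.

6.61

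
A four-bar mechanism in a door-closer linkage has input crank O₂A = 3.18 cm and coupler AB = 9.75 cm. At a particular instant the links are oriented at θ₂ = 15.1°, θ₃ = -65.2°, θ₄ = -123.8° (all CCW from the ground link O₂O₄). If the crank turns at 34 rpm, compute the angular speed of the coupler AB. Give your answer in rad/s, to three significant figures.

0.894

ω₂ = 3.56 rad/s (from 34 rpm).
Differentiating the loop-closure r₂e^{iθ₂}+r₃e^{iθ₃}=r₁+r₄e^{iθ₄} gives r₂ω₂e^{iθ₂}+r₃ω₃e^{iθ₃}=r₄ω₄e^{iθ₄}.
Eliminating the other unknown: ω₃ = r₂ω₂ sin(θ₄−θ₂) / [r₃ sin(θ₃−θ₄)].
Numerator sine = -0.65738; denominator sine = +0.85355.
Result = 0.0318·3.56·(-0.65738) / (0.0975·(+0.85355)) = -0.89436 rad/s; magnitude 0.89436 rad/s.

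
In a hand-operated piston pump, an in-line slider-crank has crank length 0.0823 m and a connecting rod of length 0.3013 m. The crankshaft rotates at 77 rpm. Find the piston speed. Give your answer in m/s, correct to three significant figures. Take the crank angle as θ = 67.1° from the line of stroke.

0.678

ω = 2π·77/60 = 8.063 rad/s
For an in-line slider-crank, x = r cosθ + √(L² − r² sin²θ), so v = −rω sinθ·[1 + r cosθ/√(L² − r² sin²θ)].
With r = 0.0823 m, L = 0.3013 m, θ = 67.1°: √(L² − r² sin²θ) = 0.29161 m.
v = −0.0823·8.063·0.92119·[1 + 0.0823·0.38912/0.29161] = -0.67845 m/s.
|v| = 0.67845 m/s.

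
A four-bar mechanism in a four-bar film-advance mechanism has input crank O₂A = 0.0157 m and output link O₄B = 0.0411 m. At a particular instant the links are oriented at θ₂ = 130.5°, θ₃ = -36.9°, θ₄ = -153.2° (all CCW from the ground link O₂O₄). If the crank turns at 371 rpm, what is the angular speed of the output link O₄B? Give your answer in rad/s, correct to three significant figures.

3.61

ω₂ = 38.85 rad/s (from 371 rpm).
Differentiating the loop-closure r₂e^{iθ₂}+r₃e^{iθ₃}=r₁+r₄e^{iθ₄} gives r₂ω₂e^{iθ₂}+r₃ω₃e^{iθ₃}=r₄ω₄e^{iθ₄}.
Eliminating the other unknown: ω₄ = r₂ω₂ sin(θ₂−θ₃) / [r₄ sin(θ₄−θ₃)].
Numerator sine = +0.21814; denominator sine = -0.89649.
Result = 0.0157·38.85·(+0.21814) / (0.0411·(-0.89649)) = -3.6113 rad/s; magnitude 3.6113 rad/s.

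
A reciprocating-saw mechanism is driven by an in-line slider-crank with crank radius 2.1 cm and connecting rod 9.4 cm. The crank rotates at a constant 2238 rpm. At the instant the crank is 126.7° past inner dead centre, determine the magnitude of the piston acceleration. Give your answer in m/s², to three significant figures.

ω = 2π·2238/60 = 234.4 rad/s
x(θ) = r cosθ + √(L² − r² sin²θ); with ω constant, a = ω²·d²x/dθ².
d²x/dθ² = −r cosθ − r²(cos2θ)/√u − r⁴ sin²2θ/(4u^{3/2}),  u = L² − r² sin²θ = 0.00855251 m².
Substituting r = 0.021 m, L = 0.094 m, θ = 126.7°: d²x/dθ² = +0.013856 m.
a = ω²·d²x/dθ² = (234.4)²·(+0.013856) = +761.05 m/s²;  |a| = 761.05 m/s².

761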